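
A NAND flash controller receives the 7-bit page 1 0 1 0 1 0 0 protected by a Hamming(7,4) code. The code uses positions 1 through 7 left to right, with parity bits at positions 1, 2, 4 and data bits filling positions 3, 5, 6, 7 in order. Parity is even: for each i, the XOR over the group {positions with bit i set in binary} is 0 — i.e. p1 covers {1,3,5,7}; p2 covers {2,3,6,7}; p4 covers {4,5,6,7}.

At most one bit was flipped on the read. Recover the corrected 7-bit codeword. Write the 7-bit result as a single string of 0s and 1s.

s1 (pos 1,3,5,7): 1⊕1⊕1⊕0 = 1
s2 (pos 2,3,6,7): 0⊕1⊕0⊕0 = 1
s4 (pos 4,5,6,7): 0⊕1⊕0⊕0 = 1
Syndrome s4…s1 = 111 → error at position 7.
Flip position 7: 1010100 → 1010101

1010101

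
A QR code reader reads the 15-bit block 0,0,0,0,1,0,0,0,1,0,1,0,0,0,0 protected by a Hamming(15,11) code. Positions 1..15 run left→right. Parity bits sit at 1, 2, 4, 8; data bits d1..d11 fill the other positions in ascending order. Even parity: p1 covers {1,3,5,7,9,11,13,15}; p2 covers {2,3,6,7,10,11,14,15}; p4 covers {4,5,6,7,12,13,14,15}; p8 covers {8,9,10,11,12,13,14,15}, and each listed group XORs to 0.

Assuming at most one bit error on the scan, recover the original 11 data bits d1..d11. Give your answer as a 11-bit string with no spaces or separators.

s1 (pos 1,3,5,7,9,11,13,15): 0⊕0⊕1⊕0⊕1⊕1⊕0⊕0 = 1
s2 (pos 2,3,6,7,10,11,14,15): 0⊕0⊕0⊕0⊕0⊕1⊕0⊕0 = 1
s4 (pos 4,5,6,7,12,13,14,15): 0⊕1⊕0⊕0⊕0⊕0⊕0⊕0 = 1
s8 (pos 8,9,10,11,12,13,14,15): 0⊕1⊕0⊕1⊕0⊕0⊕0⊕0 = 0
Syndrome s8…s1 = 0111 → error at position 7.
Flip position 7: 000010001010000 → 000010101010000
Read data bits from positions 3,5,6,7,9,10,11,12,13,14,15: 01011010000

01011010000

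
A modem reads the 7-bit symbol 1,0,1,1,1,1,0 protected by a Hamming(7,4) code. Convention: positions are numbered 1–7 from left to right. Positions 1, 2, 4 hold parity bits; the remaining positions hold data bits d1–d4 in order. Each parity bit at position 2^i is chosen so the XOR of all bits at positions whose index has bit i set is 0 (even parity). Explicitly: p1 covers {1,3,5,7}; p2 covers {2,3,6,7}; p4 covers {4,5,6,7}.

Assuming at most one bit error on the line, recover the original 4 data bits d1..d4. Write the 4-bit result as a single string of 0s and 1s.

1010

s1 (pos 1,3,5,7): 1⊕1⊕1⊕0 = 1
s2 (pos 2,3,6,7): 0⊕1⊕1⊕0 = 0
s4 (pos 4,5,6,7): 1⊕1⊕1⊕0 = 1
Syndrome s4…s1 = 101 → error at position 5.
Flip position 5: 1011110 → 1011010
Read data bits from positions 3,5,6,7: 1010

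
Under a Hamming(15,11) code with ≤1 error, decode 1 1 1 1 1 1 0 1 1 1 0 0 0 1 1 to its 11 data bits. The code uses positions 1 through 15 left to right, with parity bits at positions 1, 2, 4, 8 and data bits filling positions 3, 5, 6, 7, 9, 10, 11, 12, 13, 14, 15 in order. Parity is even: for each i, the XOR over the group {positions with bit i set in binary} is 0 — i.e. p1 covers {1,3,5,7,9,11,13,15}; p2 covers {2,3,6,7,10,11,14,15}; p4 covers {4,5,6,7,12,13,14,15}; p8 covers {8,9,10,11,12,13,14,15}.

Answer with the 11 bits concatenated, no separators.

11101100111

s1 (pos 1,3,5,7,9,11,13,15): 1⊕1⊕1⊕0⊕1⊕0⊕0⊕1 = 1
s2 (pos 2,3,6,7,10,11,14,15): 1⊕1⊕1⊕0⊕1⊕0⊕1⊕1 = 0
s4 (pos 4,5,6,7,12,13,14,15): 1⊕1⊕1⊕0⊕0⊕0⊕1⊕1 = 1
s8 (pos 8,9,10,11,12,13,14,15): 1⊕1⊕1⊕0⊕0⊕0⊕1⊕1 = 1
Syndrome s8…s1 = 1101 → error at position 13.
Flip position 13: 111111011100011 → 111111011100111
Read data bits from positions 3,5,6,7,9,10,11,12,13,14,15: 11101100111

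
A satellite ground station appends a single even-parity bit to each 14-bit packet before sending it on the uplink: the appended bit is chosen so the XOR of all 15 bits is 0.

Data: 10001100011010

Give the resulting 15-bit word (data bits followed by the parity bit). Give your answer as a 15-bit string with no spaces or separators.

XOR of the 14 data bits: 1⊕0⊕0⊕0⊕1⊕1⊕0⊕0⊕0⊕1⊕1⊕0⊕1⊕0 = 0
Parity bit = 0 (so all 15 bits XOR to 0).

100011000110100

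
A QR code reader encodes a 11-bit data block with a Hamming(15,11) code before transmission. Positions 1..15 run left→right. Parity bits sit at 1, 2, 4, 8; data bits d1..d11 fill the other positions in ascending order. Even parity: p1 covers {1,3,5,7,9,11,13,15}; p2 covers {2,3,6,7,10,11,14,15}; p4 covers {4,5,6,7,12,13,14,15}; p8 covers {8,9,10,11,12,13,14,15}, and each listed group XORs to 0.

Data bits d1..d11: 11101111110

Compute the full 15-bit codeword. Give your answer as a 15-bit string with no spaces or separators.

Place data at non-parity positions: p1 p2 1 p4 1 1 0 p8 1 1 1 1 1 1 0
p1 (pos 1,3,5,7,9,11,13,15): XOR of data positions = 1⊕1⊕0⊕1⊕1⊕1⊕0 = 1
p2 (pos 2,3,6,7,10,11,14,15): XOR of data positions = 1⊕1⊕0⊕1⊕1⊕1⊕0 = 1
p4 (pos 4,5,6,7,12,13,14,15): XOR of data positions = 1⊕1⊕0⊕1⊕1⊕1⊕0 = 1
p8 (pos 8,9,10,11,12,13,14,15): XOR of data positions = 1⊕1⊕1⊕1⊕1⊕1⊕0 = 0
Codeword: 111111001111110

111111001111110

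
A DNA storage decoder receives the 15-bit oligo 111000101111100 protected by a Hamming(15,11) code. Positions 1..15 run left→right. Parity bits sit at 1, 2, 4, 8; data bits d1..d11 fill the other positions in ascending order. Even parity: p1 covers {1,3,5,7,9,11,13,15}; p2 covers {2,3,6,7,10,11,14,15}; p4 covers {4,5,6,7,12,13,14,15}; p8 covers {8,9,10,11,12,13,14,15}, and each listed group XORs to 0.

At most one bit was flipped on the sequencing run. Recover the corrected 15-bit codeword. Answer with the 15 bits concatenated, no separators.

111000101111110

s1 (pos 1,3,5,7,9,11,13,15): 1⊕1⊕0⊕1⊕1⊕1⊕1⊕0 = 0
s2 (pos 2,3,6,7,10,11,14,15): 1⊕1⊕0⊕1⊕1⊕1⊕0⊕0 = 1
s4 (pos 4,5,6,7,12,13,14,15): 0⊕0⊕0⊕1⊕1⊕1⊕0⊕0 = 1
s8 (pos 8,9,10,11,12,13,14,15): 0⊕1⊕1⊕1⊕1⊕1⊕0⊕0 = 1
Syndrome s8…s1 = 1110 → error at position 14.
Flip position 14: 111000101111100 → 111000101111110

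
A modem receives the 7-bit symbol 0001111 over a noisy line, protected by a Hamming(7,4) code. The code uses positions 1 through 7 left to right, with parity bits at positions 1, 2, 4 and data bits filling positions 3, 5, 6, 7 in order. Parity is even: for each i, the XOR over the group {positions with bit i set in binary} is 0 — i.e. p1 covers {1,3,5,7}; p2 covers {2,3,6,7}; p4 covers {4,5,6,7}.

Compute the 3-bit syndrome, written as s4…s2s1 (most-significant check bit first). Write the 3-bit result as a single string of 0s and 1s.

000

s1 (pos 1,3,5,7): 0⊕0⊕1⊕1 = 0
s2 (pos 2,3,6,7): 0⊕0⊕1⊕1 = 0
s4 (pos 4,5,6,7): 1⊕1⊕1⊕1 = 0
Syndrome s4…s1 = 000 → no error.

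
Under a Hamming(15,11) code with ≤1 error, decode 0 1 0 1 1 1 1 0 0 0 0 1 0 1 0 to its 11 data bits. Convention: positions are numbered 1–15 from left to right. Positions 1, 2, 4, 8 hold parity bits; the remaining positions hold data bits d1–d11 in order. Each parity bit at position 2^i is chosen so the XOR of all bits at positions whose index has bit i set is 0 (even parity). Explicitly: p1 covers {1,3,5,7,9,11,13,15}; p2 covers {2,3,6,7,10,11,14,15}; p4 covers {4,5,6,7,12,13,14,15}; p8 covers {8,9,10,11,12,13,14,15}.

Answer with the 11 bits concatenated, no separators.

01110001010

s1 (pos 1,3,5,7,9,11,13,15): 0⊕0⊕1⊕1⊕0⊕0⊕0⊕0 = 0
s2 (pos 2,3,6,7,10,11,14,15): 1⊕0⊕1⊕1⊕0⊕0⊕1⊕0 = 0
s4 (pos 4,5,6,7,12,13,14,15): 1⊕1⊕1⊕1⊕1⊕0⊕1⊕0 = 0
s8 (pos 8,9,10,11,12,13,14,15): 0⊕0⊕0⊕0⊕1⊕0⊕1⊕0 = 0
Syndrome s8…s1 = 0000 → no error.
Read data bits from positions 3,5,6,7,9,10,11,12,13,14,15: 01110001010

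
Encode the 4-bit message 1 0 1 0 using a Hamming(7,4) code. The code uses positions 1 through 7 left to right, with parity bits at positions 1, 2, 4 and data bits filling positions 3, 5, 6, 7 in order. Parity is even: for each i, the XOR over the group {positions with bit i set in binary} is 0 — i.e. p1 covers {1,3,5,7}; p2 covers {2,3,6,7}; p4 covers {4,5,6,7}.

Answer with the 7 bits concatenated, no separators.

1011010

Place data at non-parity positions: p1 p2 1 p4 0 1 0
p1 (pos 1,3,5,7): XOR of data positions = 1⊕0⊕0 = 1
p2 (pos 2,3,6,7): XOR of data positions = 1⊕1⊕0 = 0
p4 (pos 4,5,6,7): XOR of data positions = 0⊕1⊕0 = 1
Codeword: 1011010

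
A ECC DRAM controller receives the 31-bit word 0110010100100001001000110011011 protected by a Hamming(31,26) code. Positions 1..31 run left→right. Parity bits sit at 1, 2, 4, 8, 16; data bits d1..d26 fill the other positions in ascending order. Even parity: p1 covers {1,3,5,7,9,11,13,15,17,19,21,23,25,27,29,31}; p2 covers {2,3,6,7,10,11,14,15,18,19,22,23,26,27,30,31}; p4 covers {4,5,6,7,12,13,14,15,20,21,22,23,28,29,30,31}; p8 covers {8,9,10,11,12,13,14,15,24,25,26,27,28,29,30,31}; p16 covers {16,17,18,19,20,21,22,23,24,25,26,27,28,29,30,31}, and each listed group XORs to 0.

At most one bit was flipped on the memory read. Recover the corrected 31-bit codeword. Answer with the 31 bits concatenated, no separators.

0110010100100101001000110011011

s1 (pos 1,3,5,7,9,11,13,15,17,19,21,23,25,27,29,31): 0⊕1⊕0⊕0⊕0⊕1⊕0⊕0⊕0⊕1⊕0⊕1⊕0⊕1⊕0⊕1 = 0
s2 (pos 2,3,6,7,10,11,14,15,18,19,22,23,26,27,30,31): 1⊕1⊕1⊕0⊕0⊕1⊕0⊕0⊕0⊕1⊕0⊕1⊕0⊕1⊕1⊕1 = 1
s4 (pos 4,5,6,7,12,13,14,15,20,21,22,23,28,29,30,31): 0⊕0⊕1⊕0⊕0⊕0⊕0⊕0⊕0⊕0⊕0⊕1⊕1⊕0⊕1⊕1 = 1
s8 (pos 8,9,10,11,12,13,14,15,24,25,26,27,28,29,30,31): 1⊕0⊕0⊕1⊕0⊕0⊕0⊕0⊕1⊕0⊕0⊕1⊕1⊕0⊕1⊕1 = 1
s16 (pos 16,17,18,19,20,21,22,23,24,25,26,27,28,29,30,31): 1⊕0⊕0⊕1⊕0⊕0⊕0⊕1⊕1⊕0⊕0⊕1⊕1⊕0⊕1⊕1 = 0
Syndrome s16…s1 = 01110 → error at position 14.
Flip position 14: 0110010100100001001000110011011 → 0110010100100101001000110011011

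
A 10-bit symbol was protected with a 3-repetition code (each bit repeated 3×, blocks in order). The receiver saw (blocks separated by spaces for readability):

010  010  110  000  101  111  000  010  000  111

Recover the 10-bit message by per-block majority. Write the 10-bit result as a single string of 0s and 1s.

Block 1 (010): 1 one → 0
Block 2 (010): 1 one → 0
Block 3 (110): 2 ones → 1
Block 4 (000): 0 ones → 0
Block 5 (101): 2 ones → 1
Block 6 (111): 3 ones → 1
Block 7 (000): 0 ones → 0
Block 8 (010): 1 one → 0
Block 9 (000): 0 ones → 0
Block 10 (111): 3 ones → 1

0010110001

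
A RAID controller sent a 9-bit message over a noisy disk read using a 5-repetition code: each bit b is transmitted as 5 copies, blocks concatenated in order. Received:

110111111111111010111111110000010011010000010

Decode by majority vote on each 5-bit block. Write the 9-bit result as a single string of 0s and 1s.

Block 1 (11011): 4 ones → 1
Block 2 (11111): 5 ones → 1
Block 3 (11111): 5 ones → 1
Block 4 (01011): 3 ones → 1
Block 5 (11111): 5 ones → 1
Block 6 (10000): 1 one → 0
Block 7 (01001): 2 ones → 0
Block 8 (10100): 2 ones → 0
Block 9 (00010): 1 one → 0

111110000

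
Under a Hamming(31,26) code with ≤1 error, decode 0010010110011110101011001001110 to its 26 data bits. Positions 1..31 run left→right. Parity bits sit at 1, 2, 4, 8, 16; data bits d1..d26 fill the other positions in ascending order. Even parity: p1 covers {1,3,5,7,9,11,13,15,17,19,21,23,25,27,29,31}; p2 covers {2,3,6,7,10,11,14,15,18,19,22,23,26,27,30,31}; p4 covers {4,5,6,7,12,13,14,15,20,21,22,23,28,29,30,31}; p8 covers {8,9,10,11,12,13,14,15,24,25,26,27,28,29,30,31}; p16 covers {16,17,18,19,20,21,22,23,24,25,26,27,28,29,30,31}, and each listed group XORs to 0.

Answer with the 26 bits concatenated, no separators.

00101001111101011001001110

s1 (pos 1,3,5,7,9,11,13,15,17,19,21,23,25,27,29,31): 0⊕1⊕0⊕0⊕1⊕0⊕1⊕1⊕1⊕1⊕1⊕0⊕1⊕0⊕1⊕0 = 1
s2 (pos 2,3,6,7,10,11,14,15,18,19,22,23,26,27,30,31): 0⊕1⊕1⊕0⊕0⊕0⊕1⊕1⊕0⊕1⊕1⊕0⊕0⊕0⊕1⊕0 = 1
s4 (pos 4,5,6,7,12,13,14,15,20,21,22,23,28,29,30,31): 0⊕0⊕1⊕0⊕1⊕1⊕1⊕1⊕0⊕1⊕1⊕0⊕1⊕1⊕1⊕0 = 0
s8 (pos 8,9,10,11,12,13,14,15,24,25,26,27,28,29,30,31): 1⊕1⊕0⊕0⊕1⊕1⊕1⊕1⊕0⊕1⊕0⊕0⊕1⊕1⊕1⊕0 = 0
s16 (pos 16,17,18,19,20,21,22,23,24,25,26,27,28,29,30,31): 0⊕1⊕0⊕1⊕0⊕1⊕1⊕0⊕0⊕1⊕0⊕0⊕1⊕1⊕1⊕0 = 0
Syndrome s16…s1 = 00011 → error at position 3.
Flip position 3: 0010010110011110101011001001110 → 0000010110011110101011001001110
Read data bits from positions 3,5,6,7,9,10,11,12,13,14,15,17,18,19,20,21,22,23,24,25,26,27,28,29,30,31: 00101001111101011001001110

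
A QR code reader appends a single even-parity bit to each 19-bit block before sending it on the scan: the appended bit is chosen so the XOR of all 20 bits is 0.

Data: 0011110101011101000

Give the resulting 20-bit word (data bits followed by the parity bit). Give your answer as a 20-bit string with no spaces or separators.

00111101010111010000

XOR of the 19 data bits: 0⊕0⊕1⊕1⊕1⊕1⊕0⊕1⊕0⊕1⊕0⊕1⊕1⊕1⊕0⊕1⊕0⊕0⊕0 = 0
Parity bit = 0 (so all 20 bits XOR to 0).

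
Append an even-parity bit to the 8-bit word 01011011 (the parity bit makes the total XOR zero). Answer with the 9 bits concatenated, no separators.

XOR of the 8 data bits: 0⊕1⊕0⊕1⊕1⊕0⊕1⊕1 = 1
Parity bit = 1 (so all 9 bits XOR to 0).

010110111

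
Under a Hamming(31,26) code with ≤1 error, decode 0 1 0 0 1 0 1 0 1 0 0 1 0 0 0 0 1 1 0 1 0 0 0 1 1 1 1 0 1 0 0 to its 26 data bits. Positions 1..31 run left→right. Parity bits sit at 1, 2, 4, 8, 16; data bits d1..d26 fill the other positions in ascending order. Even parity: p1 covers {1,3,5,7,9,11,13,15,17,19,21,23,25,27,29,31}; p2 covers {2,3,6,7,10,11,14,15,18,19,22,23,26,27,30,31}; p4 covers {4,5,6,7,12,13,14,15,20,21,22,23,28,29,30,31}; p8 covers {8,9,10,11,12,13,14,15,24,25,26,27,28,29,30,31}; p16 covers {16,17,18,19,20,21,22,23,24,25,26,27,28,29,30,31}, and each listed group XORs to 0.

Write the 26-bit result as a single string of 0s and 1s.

s1 (pos 1,3,5,7,9,11,13,15,17,19,21,23,25,27,29,31): 0⊕0⊕1⊕1⊕1⊕0⊕0⊕0⊕1⊕0⊕0⊕0⊕1⊕1⊕1⊕0 = 1
s2 (pos 2,3,6,7,10,11,14,15,18,19,22,23,26,27,30,31): 1⊕0⊕0⊕1⊕0⊕0⊕0⊕0⊕1⊕0⊕0⊕0⊕1⊕1⊕0⊕0 = 1
s4 (pos 4,5,6,7,12,13,14,15,20,21,22,23,28,29,30,31): 0⊕1⊕0⊕1⊕1⊕0⊕0⊕0⊕1⊕0⊕0⊕0⊕0⊕1⊕0⊕0 = 1
s8 (pos 8,9,10,11,12,13,14,15,24,25,26,27,28,29,30,31): 0⊕1⊕0⊕0⊕1⊕0⊕0⊕0⊕1⊕1⊕1⊕1⊕0⊕1⊕0⊕0 = 1
s16 (pos 16,17,18,19,20,21,22,23,24,25,26,27,28,29,30,31): 0⊕1⊕1⊕0⊕1⊕0⊕0⊕0⊕1⊕1⊕1⊕1⊕0⊕1⊕0⊕0 = 0
Syndrome s16…s1 = 01111 → error at position 15.
Flip position 15: 0100101010010000110100011110100 → 0100101010010010110100011110100
Read data bits from positions 3,5,6,7,9,10,11,12,13,14,15,17,18,19,20,21,22,23,24,25,26,27,28,29,30,31: 01011001001110100011110100

01011001001110100011110100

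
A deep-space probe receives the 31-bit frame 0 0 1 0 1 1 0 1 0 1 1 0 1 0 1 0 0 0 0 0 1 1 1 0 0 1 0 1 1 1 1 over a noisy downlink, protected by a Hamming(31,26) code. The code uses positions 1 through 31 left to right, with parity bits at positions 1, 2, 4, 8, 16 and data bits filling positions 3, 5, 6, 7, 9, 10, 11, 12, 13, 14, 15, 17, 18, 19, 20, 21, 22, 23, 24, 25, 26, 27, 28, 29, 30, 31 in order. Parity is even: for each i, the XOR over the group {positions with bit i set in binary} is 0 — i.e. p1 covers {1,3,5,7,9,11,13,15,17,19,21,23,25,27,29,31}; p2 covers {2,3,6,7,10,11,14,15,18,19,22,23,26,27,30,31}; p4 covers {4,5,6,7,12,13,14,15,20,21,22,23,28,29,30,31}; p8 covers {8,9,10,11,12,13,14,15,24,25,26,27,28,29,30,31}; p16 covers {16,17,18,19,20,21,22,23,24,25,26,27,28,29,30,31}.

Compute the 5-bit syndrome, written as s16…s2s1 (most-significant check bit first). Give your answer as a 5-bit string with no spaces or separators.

s1 (pos 1,3,5,7,9,11,13,15,17,19,21,23,25,27,29,31): 0⊕1⊕1⊕0⊕0⊕1⊕1⊕1⊕0⊕0⊕1⊕1⊕0⊕0⊕1⊕1 = 1
s2 (pos 2,3,6,7,10,11,14,15,18,19,22,23,26,27,30,31): 0⊕1⊕1⊕0⊕1⊕1⊕0⊕1⊕0⊕0⊕1⊕1⊕1⊕0⊕1⊕1 = 0
s4 (pos 4,5,6,7,12,13,14,15,20,21,22,23,28,29,30,31): 0⊕1⊕1⊕0⊕0⊕1⊕0⊕1⊕0⊕1⊕1⊕1⊕1⊕1⊕1⊕1 = 1
s8 (pos 8,9,10,11,12,13,14,15,24,25,26,27,28,29,30,31): 1⊕0⊕1⊕1⊕0⊕1⊕0⊕1⊕0⊕0⊕1⊕0⊕1⊕1⊕1⊕1 = 0
s16 (pos 16,17,18,19,20,21,22,23,24,25,26,27,28,29,30,31): 0⊕0⊕0⊕0⊕0⊕1⊕1⊕1⊕0⊕0⊕1⊕0⊕1⊕1⊕1⊕1 = 0
Syndrome s16…s1 = 00101 → error at position 5.

00101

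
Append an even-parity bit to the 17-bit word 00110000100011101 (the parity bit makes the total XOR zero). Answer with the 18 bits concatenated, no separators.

001100001000111011

XOR of the 17 data bits: 0⊕0⊕1⊕1⊕0⊕0⊕0⊕0⊕1⊕0⊕0⊕0⊕1⊕1⊕1⊕0⊕1 = 1
Parity bit = 1 (so all 18 bits XOR to 0).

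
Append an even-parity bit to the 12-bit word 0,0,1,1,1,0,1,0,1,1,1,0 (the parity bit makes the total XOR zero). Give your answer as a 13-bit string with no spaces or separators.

0011101011101

XOR of the 12 data bits: 0⊕0⊕1⊕1⊕1⊕0⊕1⊕0⊕1⊕1⊕1⊕0 = 1
Parity bit = 1 (so all 13 bits XOR to 0).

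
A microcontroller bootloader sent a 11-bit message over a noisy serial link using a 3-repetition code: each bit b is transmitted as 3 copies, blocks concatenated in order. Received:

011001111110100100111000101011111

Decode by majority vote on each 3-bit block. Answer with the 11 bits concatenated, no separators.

Block 1 (011): 2 ones → 1
Block 2 (001): 1 one → 0
Block 3 (111): 3 ones → 1
Block 4 (110): 2 ones → 1
Block 5 (100): 1 one → 0
Block 6 (100): 1 one → 0
Block 7 (111): 3 ones → 1
Block 8 (000): 0 ones → 0
Block 9 (101): 2 ones → 1
Block 10 (011): 2 ones → 1
Block 11 (111): 3 ones → 1

10110010111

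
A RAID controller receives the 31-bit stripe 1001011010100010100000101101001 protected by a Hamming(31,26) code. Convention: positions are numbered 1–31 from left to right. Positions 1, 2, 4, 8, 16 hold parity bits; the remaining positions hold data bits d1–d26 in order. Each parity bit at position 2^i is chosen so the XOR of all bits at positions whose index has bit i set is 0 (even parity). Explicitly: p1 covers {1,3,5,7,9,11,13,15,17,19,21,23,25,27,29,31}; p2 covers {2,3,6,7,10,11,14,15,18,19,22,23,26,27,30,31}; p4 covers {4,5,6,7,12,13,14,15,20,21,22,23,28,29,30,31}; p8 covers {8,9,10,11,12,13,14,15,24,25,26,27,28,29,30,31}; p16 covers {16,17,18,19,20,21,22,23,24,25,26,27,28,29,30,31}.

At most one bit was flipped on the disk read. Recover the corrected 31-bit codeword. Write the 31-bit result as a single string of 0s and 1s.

1001011010100000100000101101001

s1 (pos 1,3,5,7,9,11,13,15,17,19,21,23,25,27,29,31): 1⊕0⊕0⊕1⊕1⊕1⊕0⊕1⊕1⊕0⊕0⊕1⊕1⊕0⊕0⊕1 = 1
s2 (pos 2,3,6,7,10,11,14,15,18,19,22,23,26,27,30,31): 0⊕0⊕1⊕1⊕0⊕1⊕0⊕1⊕0⊕0⊕0⊕1⊕1⊕0⊕0⊕1 = 1
s4 (pos 4,5,6,7,12,13,14,15,20,21,22,23,28,29,30,31): 1⊕0⊕1⊕1⊕0⊕0⊕0⊕1⊕0⊕0⊕0⊕1⊕1⊕0⊕0⊕1 = 1
s8 (pos 8,9,10,11,12,13,14,15,24,25,26,27,28,29,30,31): 0⊕1⊕0⊕1⊕0⊕0⊕0⊕1⊕0⊕1⊕1⊕0⊕1⊕0⊕0⊕1 = 1
s16 (pos 16,17,18,19,20,21,22,23,24,25,26,27,28,29,30,31): 0⊕1⊕0⊕0⊕0⊕0⊕0⊕1⊕0⊕1⊕1⊕0⊕1⊕0⊕0⊕1 = 0
Syndrome s16…s1 = 01111 → error at position 15.
Flip position 15: 1001011010100010100000101101001 → 1001011010100000100000101101001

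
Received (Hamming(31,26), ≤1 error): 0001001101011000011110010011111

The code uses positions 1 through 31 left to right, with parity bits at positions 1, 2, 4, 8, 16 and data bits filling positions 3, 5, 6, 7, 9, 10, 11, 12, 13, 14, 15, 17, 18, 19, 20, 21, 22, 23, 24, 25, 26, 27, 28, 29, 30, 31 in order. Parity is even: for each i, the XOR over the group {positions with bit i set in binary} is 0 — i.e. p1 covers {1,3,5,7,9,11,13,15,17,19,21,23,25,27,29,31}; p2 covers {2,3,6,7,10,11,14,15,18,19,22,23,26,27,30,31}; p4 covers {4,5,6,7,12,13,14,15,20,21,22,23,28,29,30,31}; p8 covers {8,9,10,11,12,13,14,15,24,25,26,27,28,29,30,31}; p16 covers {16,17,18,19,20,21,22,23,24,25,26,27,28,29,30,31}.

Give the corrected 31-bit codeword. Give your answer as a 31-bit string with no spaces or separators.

s1 (pos 1,3,5,7,9,11,13,15,17,19,21,23,25,27,29,31): 0⊕0⊕0⊕1⊕0⊕0⊕1⊕0⊕0⊕1⊕1⊕0⊕0⊕1⊕1⊕1 = 1
s2 (pos 2,3,6,7,10,11,14,15,18,19,22,23,26,27,30,31): 0⊕0⊕0⊕1⊕1⊕0⊕0⊕0⊕1⊕1⊕0⊕0⊕0⊕1⊕1⊕1 = 1
s4 (pos 4,5,6,7,12,13,14,15,20,21,22,23,28,29,30,31): 1⊕0⊕0⊕1⊕1⊕1⊕0⊕0⊕1⊕1⊕0⊕0⊕1⊕1⊕1⊕1 = 0
s8 (pos 8,9,10,11,12,13,14,15,24,25,26,27,28,29,30,31): 1⊕0⊕1⊕0⊕1⊕1⊕0⊕0⊕1⊕0⊕0⊕1⊕1⊕1⊕1⊕1 = 0
s16 (pos 16,17,18,19,20,21,22,23,24,25,26,27,28,29,30,31): 0⊕0⊕1⊕1⊕1⊕1⊕0⊕0⊕1⊕0⊕0⊕1⊕1⊕1⊕1⊕1 = 0
Syndrome s16…s1 = 00011 → error at position 3.
Flip position 3: 0001001101011000011110010011111 → 0011001101011000011110010011111

0011001101011000011110010011111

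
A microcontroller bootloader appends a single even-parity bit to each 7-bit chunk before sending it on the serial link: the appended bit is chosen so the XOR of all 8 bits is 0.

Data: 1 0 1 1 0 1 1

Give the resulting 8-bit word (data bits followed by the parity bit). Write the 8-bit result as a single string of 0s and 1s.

XOR of the 7 data bits: 1⊕0⊕1⊕1⊕0⊕1⊕1 = 1
Parity bit = 1 (so all 8 bits XOR to 0).

10110111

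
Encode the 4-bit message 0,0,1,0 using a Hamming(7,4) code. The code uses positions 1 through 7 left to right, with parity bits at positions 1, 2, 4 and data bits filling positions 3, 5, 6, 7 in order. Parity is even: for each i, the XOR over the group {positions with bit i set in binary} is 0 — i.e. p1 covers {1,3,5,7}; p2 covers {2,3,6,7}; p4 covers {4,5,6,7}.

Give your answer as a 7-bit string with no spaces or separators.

0101010

Place data at non-parity positions: p1 p2 0 p4 0 1 0
p1 (pos 1,3,5,7): XOR of data positions = 0⊕0⊕0 = 0
p2 (pos 2,3,6,7): XOR of data positions = 0⊕1⊕0 = 1
p4 (pos 4,5,6,7): XOR of data positions = 0⊕1⊕0 = 1
Codeword: 0101010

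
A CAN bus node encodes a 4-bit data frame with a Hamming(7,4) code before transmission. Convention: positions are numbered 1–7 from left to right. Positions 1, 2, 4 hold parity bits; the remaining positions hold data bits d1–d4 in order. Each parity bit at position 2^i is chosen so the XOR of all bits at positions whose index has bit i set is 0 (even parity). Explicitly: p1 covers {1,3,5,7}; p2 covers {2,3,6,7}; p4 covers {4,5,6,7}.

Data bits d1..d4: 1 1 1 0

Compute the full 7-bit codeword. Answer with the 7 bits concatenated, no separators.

0010110

Place data at non-parity positions: p1 p2 1 p4 1 1 0
p1 (pos 1,3,5,7): XOR of data positions = 1⊕1⊕0 = 0
p2 (pos 2,3,6,7): XOR of data positions = 1⊕1⊕0 = 0
p4 (pos 4,5,6,7): XOR of data positions = 1⊕1⊕0 = 0
Codeword: 0010110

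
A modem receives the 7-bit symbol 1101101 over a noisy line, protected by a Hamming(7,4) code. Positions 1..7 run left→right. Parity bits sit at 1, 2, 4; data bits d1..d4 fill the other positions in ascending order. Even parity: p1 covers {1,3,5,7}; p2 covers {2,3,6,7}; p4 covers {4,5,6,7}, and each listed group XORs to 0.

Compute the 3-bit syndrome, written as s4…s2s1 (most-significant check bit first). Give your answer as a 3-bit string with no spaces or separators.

101

s1 (pos 1,3,5,7): 1⊕0⊕1⊕1 = 1
s2 (pos 2,3,6,7): 1⊕0⊕0⊕1 = 0
s4 (pos 4,5,6,7): 1⊕1⊕0⊕1 = 1
Syndrome s4…s1 = 101 → error at position 5.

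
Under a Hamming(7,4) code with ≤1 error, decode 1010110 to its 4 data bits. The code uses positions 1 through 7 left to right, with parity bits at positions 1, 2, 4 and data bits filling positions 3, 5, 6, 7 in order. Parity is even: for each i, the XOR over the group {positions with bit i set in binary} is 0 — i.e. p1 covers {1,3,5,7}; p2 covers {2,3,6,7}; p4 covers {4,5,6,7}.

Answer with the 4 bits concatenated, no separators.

s1 (pos 1,3,5,7): 1⊕1⊕1⊕0 = 1
s2 (pos 2,3,6,7): 0⊕1⊕1⊕0 = 0
s4 (pos 4,5,6,7): 0⊕1⊕1⊕0 = 0
Syndrome s4…s1 = 001 → error at position 1.
Flip position 1: 1010110 → 0010110
Read data bits from positions 3,5,6,7: 1110

1110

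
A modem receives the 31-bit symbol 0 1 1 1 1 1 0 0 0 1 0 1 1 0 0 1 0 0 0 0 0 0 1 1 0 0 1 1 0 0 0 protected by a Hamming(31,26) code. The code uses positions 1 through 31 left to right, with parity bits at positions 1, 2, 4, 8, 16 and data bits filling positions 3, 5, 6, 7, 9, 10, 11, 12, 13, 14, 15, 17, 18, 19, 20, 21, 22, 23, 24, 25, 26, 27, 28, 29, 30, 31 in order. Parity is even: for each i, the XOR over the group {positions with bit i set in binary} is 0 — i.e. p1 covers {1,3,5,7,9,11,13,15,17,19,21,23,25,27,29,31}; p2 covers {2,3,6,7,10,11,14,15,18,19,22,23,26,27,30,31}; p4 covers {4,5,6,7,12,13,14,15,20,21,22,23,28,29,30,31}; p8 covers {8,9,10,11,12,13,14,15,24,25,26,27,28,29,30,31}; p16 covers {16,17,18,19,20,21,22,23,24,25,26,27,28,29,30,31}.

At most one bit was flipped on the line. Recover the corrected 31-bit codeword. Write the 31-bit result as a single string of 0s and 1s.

0111110001011001000010110011000

s1 (pos 1,3,5,7,9,11,13,15,17,19,21,23,25,27,29,31): 0⊕1⊕1⊕0⊕0⊕0⊕1⊕0⊕0⊕0⊕0⊕1⊕0⊕1⊕0⊕0 = 1
s2 (pos 2,3,6,7,10,11,14,15,18,19,22,23,26,27,30,31): 1⊕1⊕1⊕0⊕1⊕0⊕0⊕0⊕0⊕0⊕0⊕1⊕0⊕1⊕0⊕0 = 0
s4 (pos 4,5,6,7,12,13,14,15,20,21,22,23,28,29,30,31): 1⊕1⊕1⊕0⊕1⊕1⊕0⊕0⊕0⊕0⊕0⊕1⊕1⊕0⊕0⊕0 = 1
s8 (pos 8,9,10,11,12,13,14,15,24,25,26,27,28,29,30,31): 0⊕0⊕1⊕0⊕1⊕1⊕0⊕0⊕1⊕0⊕0⊕1⊕1⊕0⊕0⊕0 = 0
s16 (pos 16,17,18,19,20,21,22,23,24,25,26,27,28,29,30,31): 1⊕0⊕0⊕0⊕0⊕0⊕0⊕1⊕1⊕0⊕0⊕1⊕1⊕0⊕0⊕0 = 1
Syndrome s16…s1 = 10101 → error at position 21.
Flip position 21: 0111110001011001000000110011000 → 0111110001011001000010110011000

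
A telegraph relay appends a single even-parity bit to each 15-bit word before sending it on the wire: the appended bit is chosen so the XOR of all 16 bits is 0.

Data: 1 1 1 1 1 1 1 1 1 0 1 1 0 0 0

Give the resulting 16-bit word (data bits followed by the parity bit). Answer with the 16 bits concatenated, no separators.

1111111110110001

XOR of the 15 data bits: 1⊕1⊕1⊕1⊕1⊕1⊕1⊕1⊕1⊕0⊕1⊕1⊕0⊕0⊕0 = 1
Parity bit = 1 (so all 16 bits XOR to 0).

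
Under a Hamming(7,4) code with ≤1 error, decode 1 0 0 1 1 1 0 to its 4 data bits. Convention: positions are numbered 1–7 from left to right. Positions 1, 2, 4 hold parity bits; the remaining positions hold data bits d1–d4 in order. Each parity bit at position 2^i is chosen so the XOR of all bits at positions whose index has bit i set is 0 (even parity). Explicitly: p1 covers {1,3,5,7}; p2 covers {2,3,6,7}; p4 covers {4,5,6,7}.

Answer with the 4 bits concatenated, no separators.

0100

s1 (pos 1,3,5,7): 1⊕0⊕1⊕0 = 0
s2 (pos 2,3,6,7): 0⊕0⊕1⊕0 = 1
s4 (pos 4,5,6,7): 1⊕1⊕1⊕0 = 1
Syndrome s4…s1 = 110 → error at position 6.
Flip position 6: 1001110 → 1001100
Read data bits from positions 3,5,6,7: 0100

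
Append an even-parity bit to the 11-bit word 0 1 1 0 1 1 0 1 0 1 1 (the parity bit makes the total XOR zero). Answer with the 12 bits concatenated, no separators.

XOR of the 11 data bits: 0⊕1⊕1⊕0⊕1⊕1⊕0⊕1⊕0⊕1⊕1 = 1
Parity bit = 1 (so all 12 bits XOR to 0).

011011010111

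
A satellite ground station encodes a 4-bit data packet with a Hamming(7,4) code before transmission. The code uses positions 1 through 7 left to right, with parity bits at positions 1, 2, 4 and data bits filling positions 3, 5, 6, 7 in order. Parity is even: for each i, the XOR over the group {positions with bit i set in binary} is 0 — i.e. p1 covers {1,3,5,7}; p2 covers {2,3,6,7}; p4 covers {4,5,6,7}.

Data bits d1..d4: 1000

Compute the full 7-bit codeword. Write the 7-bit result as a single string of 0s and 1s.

1110000

Place data at non-parity positions: p1 p2 1 p4 0 0 0
p1 (pos 1,3,5,7): XOR of data positions = 1⊕0⊕0 = 1
p2 (pos 2,3,6,7): XOR of data positions = 1⊕0⊕0 = 1
p4 (pos 4,5,6,7): XOR of data positions = 0⊕0⊕0 = 0
Codeword: 1110000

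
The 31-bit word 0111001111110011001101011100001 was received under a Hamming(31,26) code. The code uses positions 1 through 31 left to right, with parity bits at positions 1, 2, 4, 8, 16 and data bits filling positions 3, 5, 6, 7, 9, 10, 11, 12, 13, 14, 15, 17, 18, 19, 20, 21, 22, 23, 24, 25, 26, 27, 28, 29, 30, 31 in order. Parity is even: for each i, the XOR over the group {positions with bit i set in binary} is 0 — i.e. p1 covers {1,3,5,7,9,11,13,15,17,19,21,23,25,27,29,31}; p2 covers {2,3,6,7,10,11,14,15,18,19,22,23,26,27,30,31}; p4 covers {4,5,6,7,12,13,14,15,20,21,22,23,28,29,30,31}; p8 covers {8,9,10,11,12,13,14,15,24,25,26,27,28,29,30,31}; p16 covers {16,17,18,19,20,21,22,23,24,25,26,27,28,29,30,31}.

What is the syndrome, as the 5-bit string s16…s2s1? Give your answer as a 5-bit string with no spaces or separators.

00100

s1 (pos 1,3,5,7,9,11,13,15,17,19,21,23,25,27,29,31): 0⊕1⊕0⊕1⊕1⊕1⊕0⊕1⊕0⊕1⊕0⊕0⊕1⊕0⊕0⊕1 = 0
s2 (pos 2,3,6,7,10,11,14,15,18,19,22,23,26,27,30,31): 1⊕1⊕0⊕1⊕1⊕1⊕0⊕1⊕0⊕1⊕1⊕0⊕1⊕0⊕0⊕1 = 0
s4 (pos 4,5,6,7,12,13,14,15,20,21,22,23,28,29,30,31): 1⊕0⊕0⊕1⊕1⊕0⊕0⊕1⊕1⊕0⊕1⊕0⊕0⊕0⊕0⊕1 = 1
s8 (pos 8,9,10,11,12,13,14,15,24,25,26,27,28,29,30,31): 1⊕1⊕1⊕1⊕1⊕0⊕0⊕1⊕1⊕1⊕1⊕0⊕0⊕0⊕0⊕1 = 0
s16 (pos 16,17,18,19,20,21,22,23,24,25,26,27,28,29,30,31): 1⊕0⊕0⊕1⊕1⊕0⊕1⊕0⊕1⊕1⊕1⊕0⊕0⊕0⊕0⊕1 = 0
Syndrome s16…s1 = 00100 → error at position 4.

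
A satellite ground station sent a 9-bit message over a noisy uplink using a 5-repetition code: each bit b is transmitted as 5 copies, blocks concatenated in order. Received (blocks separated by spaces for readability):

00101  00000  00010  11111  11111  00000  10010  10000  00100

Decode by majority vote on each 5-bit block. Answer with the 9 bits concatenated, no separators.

Block 1 (00101): 2 ones → 0
Block 2 (00000): 0 ones → 0
Block 3 (00010): 1 one → 0
Block 4 (11111): 5 ones → 1
Block 5 (11111): 5 ones → 1
Block 6 (00000): 0 ones → 0
Block 7 (10010): 2 ones → 0
Block 8 (10000): 1 one → 0
Block 9 (00100): 1 one → 0

000110000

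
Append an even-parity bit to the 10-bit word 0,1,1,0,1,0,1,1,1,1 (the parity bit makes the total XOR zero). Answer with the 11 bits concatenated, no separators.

XOR of the 10 data bits: 0⊕1⊕1⊕0⊕1⊕0⊕1⊕1⊕1⊕1 = 1
Parity bit = 1 (so all 11 bits XOR to 0).

01101011111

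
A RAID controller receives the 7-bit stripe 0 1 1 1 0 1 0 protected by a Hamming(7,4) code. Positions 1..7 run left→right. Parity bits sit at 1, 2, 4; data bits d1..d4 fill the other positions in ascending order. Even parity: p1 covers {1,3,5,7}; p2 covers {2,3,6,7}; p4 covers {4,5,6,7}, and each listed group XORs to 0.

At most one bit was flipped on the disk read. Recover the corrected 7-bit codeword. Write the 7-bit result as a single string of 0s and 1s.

s1 (pos 1,3,5,7): 0⊕1⊕0⊕0 = 1
s2 (pos 2,3,6,7): 1⊕1⊕1⊕0 = 1
s4 (pos 4,5,6,7): 1⊕0⊕1⊕0 = 0
Syndrome s4…s1 = 011 → error at position 3.
Flip position 3: 0111010 → 0101010

0101010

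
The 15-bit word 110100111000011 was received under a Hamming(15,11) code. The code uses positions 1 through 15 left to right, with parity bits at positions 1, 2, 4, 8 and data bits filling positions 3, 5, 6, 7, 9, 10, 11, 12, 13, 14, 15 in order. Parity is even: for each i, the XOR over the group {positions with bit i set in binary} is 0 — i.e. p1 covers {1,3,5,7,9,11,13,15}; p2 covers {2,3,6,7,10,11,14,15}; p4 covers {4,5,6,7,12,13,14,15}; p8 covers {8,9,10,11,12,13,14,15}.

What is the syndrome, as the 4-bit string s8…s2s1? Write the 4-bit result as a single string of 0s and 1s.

0000

s1 (pos 1,3,5,7,9,11,13,15): 1⊕0⊕0⊕1⊕1⊕0⊕0⊕1 = 0
s2 (pos 2,3,6,7,10,11,14,15): 1⊕0⊕0⊕1⊕0⊕0⊕1⊕1 = 0
s4 (pos 4,5,6,7,12,13,14,15): 1⊕0⊕0⊕1⊕0⊕0⊕1⊕1 = 0
s8 (pos 8,9,10,11,12,13,14,15): 1⊕1⊕0⊕0⊕0⊕0⊕1⊕1 = 0
Syndrome s8…s1 = 0000 → no error.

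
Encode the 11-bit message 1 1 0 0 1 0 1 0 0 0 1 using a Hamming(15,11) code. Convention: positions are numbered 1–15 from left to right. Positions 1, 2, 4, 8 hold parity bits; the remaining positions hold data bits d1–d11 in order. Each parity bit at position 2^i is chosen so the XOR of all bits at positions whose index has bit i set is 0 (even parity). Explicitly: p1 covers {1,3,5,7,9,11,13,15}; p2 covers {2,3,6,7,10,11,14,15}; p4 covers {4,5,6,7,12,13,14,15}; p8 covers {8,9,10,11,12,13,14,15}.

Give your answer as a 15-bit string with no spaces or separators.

Place data at non-parity positions: p1 p2 1 p4 1 0 0 p8 1 0 1 0 0 0 1
p1 (pos 1,3,5,7,9,11,13,15): XOR of data positions = 1⊕1⊕0⊕1⊕1⊕0⊕1 = 1
p2 (pos 2,3,6,7,10,11,14,15): XOR of data positions = 1⊕0⊕0⊕0⊕1⊕0⊕1 = 1
p4 (pos 4,5,6,7,12,13,14,15): XOR of data positions = 1⊕0⊕0⊕0⊕0⊕0⊕1 = 0
p8 (pos 8,9,10,11,12,13,14,15): XOR of data positions = 1⊕0⊕1⊕0⊕0⊕0⊕1 = 1
Codeword: 111010011010001

111010011010001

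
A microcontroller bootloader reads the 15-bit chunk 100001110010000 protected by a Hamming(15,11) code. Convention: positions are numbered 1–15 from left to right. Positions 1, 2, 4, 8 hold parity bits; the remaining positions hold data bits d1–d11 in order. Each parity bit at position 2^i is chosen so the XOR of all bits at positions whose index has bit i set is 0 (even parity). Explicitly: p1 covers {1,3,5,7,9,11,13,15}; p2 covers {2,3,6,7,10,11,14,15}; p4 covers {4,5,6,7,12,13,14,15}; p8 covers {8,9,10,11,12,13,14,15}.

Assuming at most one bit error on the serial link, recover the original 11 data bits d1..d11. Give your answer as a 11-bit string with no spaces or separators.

10110010000

s1 (pos 1,3,5,7,9,11,13,15): 1⊕0⊕0⊕1⊕0⊕1⊕0⊕0 = 1
s2 (pos 2,3,6,7,10,11,14,15): 0⊕0⊕1⊕1⊕0⊕1⊕0⊕0 = 1
s4 (pos 4,5,6,7,12,13,14,15): 0⊕0⊕1⊕1⊕0⊕0⊕0⊕0 = 0
s8 (pos 8,9,10,11,12,13,14,15): 1⊕0⊕0⊕1⊕0⊕0⊕0⊕0 = 0
Syndrome s8…s1 = 0011 → error at position 3.
Flip position 3: 100001110010000 → 101001110010000
Read data bits from positions 3,5,6,7,9,10,11,12,13,14,15: 10110010000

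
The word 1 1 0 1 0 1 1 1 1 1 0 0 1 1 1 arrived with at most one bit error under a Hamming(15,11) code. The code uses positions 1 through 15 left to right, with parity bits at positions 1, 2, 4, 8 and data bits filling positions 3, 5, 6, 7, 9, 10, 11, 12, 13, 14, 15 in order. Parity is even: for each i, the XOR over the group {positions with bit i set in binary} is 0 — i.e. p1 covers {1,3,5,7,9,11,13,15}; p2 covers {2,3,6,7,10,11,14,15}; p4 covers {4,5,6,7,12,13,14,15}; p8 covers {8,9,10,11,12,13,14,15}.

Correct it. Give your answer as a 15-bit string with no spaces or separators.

s1 (pos 1,3,5,7,9,11,13,15): 1⊕0⊕0⊕1⊕1⊕0⊕1⊕1 = 1
s2 (pos 2,3,6,7,10,11,14,15): 1⊕0⊕1⊕1⊕1⊕0⊕1⊕1 = 0
s4 (pos 4,5,6,7,12,13,14,15): 1⊕0⊕1⊕1⊕0⊕1⊕1⊕1 = 0
s8 (pos 8,9,10,11,12,13,14,15): 1⊕1⊕1⊕0⊕0⊕1⊕1⊕1 = 0
Syndrome s8…s1 = 0001 → error at position 1.
Flip position 1: 110101111100111 → 010101111100111

010101111100111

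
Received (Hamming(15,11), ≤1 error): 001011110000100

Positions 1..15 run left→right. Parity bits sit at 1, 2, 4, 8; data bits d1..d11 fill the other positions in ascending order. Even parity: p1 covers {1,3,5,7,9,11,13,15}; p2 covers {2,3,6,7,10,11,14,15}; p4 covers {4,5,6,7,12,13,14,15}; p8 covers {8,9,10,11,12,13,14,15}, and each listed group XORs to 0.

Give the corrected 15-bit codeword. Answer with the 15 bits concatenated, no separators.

s1 (pos 1,3,5,7,9,11,13,15): 0⊕1⊕1⊕1⊕0⊕0⊕1⊕0 = 0
s2 (pos 2,3,6,7,10,11,14,15): 0⊕1⊕1⊕1⊕0⊕0⊕0⊕0 = 1
s4 (pos 4,5,6,7,12,13,14,15): 0⊕1⊕1⊕1⊕0⊕1⊕0⊕0 = 0
s8 (pos 8,9,10,11,12,13,14,15): 1⊕0⊕0⊕0⊕0⊕1⊕0⊕0 = 0
Syndrome s8…s1 = 0010 → error at position 2.
Flip position 2: 001011110000100 → 011011110000100

011011110000100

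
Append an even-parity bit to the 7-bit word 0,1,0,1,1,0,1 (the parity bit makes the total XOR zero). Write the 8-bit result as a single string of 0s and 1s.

01011010

XOR of the 7 data bits: 0⊕1⊕0⊕1⊕1⊕0⊕1 = 0
Parity bit = 0 (so all 8 bits XOR to 0).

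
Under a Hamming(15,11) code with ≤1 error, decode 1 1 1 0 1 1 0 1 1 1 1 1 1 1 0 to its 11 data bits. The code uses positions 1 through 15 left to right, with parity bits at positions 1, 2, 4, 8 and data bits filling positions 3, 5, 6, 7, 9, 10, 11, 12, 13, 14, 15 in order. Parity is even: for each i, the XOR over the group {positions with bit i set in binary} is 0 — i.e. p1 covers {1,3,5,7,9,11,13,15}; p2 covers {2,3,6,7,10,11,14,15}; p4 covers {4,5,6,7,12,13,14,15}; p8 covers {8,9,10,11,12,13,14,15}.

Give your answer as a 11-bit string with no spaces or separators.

11101110110

s1 (pos 1,3,5,7,9,11,13,15): 1⊕1⊕1⊕0⊕1⊕1⊕1⊕0 = 0
s2 (pos 2,3,6,7,10,11,14,15): 1⊕1⊕1⊕0⊕1⊕1⊕1⊕0 = 0
s4 (pos 4,5,6,7,12,13,14,15): 0⊕1⊕1⊕0⊕1⊕1⊕1⊕0 = 1
s8 (pos 8,9,10,11,12,13,14,15): 1⊕1⊕1⊕1⊕1⊕1⊕1⊕0 = 1
Syndrome s8…s1 = 1100 → error at position 12.
Flip position 12: 111011011111110 → 111011011110110
Read data bits from positions 3,5,6,7,9,10,11,12,13,14,15: 11101110110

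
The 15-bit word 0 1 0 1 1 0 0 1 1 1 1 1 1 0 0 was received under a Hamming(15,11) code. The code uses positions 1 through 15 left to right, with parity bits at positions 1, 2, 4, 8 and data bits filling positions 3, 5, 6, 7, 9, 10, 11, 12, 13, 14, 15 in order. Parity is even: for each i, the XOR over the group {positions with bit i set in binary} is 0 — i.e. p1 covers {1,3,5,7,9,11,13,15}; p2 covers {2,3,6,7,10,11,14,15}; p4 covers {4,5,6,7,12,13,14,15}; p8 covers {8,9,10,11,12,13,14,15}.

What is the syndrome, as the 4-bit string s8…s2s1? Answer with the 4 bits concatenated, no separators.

s1 (pos 1,3,5,7,9,11,13,15): 0⊕0⊕1⊕0⊕1⊕1⊕1⊕0 = 0
s2 (pos 2,3,6,7,10,11,14,15): 1⊕0⊕0⊕0⊕1⊕1⊕0⊕0 = 1
s4 (pos 4,5,6,7,12,13,14,15): 1⊕1⊕0⊕0⊕1⊕1⊕0⊕0 = 0
s8 (pos 8,9,10,11,12,13,14,15): 1⊕1⊕1⊕1⊕1⊕1⊕0⊕0 = 0
Syndrome s8…s1 = 0010 → error at position 2.

0010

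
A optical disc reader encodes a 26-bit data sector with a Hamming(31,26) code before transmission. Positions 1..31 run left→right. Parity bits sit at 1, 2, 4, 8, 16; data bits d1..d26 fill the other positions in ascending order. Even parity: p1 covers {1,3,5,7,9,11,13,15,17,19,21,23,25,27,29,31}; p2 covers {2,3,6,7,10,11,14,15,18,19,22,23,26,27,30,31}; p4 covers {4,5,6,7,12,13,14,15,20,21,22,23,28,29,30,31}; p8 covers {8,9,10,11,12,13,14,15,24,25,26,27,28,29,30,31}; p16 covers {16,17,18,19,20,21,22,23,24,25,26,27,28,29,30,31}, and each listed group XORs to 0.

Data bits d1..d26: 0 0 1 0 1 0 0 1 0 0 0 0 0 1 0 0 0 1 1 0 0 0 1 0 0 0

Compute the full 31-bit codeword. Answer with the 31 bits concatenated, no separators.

1100010010010000001000110001000

Place data at non-parity positions: p1 p2 0 p4 0 1 0 p8 1 0 0 1 0 0 0 p16 0 0 1 0 0 0 1 1 0 0 0 1 0 0 0
p1 (pos 1,3,5,7,9,11,13,15,17,19,21,23,25,27,29,31): XOR of data positions = 0⊕0⊕0⊕1⊕0⊕0⊕0⊕0⊕1⊕0⊕1⊕0⊕0⊕0⊕0 = 1
p2 (pos 2,3,6,7,10,11,14,15,18,19,22,23,26,27,30,31): XOR of data positions = 0⊕1⊕0⊕0⊕0⊕0⊕0⊕0⊕1⊕0⊕1⊕0⊕0⊕0⊕0 = 1
p4 (pos 4,5,6,7,12,13,14,15,20,21,22,23,28,29,30,31): XOR of data positions = 0⊕1⊕0⊕1⊕0⊕0⊕0⊕0⊕0⊕0⊕1⊕1⊕0⊕0⊕0 = 0
p8 (pos 8,9,10,11,12,13,14,15,24,25,26,27,28,29,30,31): XOR of data positions = 1⊕0⊕0⊕1⊕0⊕0⊕0⊕1⊕0⊕0⊕0⊕1⊕0⊕0⊕0 = 0
p16 (pos 16,17,18,19,20,21,22,23,24,25,26,27,28,29,30,31): XOR of data positions = 0⊕0⊕1⊕0⊕0⊕0⊕1⊕1⊕0⊕0⊕0⊕1⊕0⊕0⊕0 = 0
Codeword: 1100010010010000001000110001000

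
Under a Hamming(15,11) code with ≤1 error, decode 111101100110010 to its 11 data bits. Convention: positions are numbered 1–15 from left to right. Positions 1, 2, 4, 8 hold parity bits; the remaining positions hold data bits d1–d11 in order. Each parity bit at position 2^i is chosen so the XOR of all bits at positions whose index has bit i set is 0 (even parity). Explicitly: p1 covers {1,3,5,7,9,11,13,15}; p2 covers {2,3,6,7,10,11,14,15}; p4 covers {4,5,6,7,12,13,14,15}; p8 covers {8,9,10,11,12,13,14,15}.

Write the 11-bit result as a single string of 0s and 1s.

10110010010

s1 (pos 1,3,5,7,9,11,13,15): 1⊕1⊕0⊕1⊕0⊕1⊕0⊕0 = 0
s2 (pos 2,3,6,7,10,11,14,15): 1⊕1⊕1⊕1⊕1⊕1⊕1⊕0 = 1
s4 (pos 4,5,6,7,12,13,14,15): 1⊕0⊕1⊕1⊕0⊕0⊕1⊕0 = 0
s8 (pos 8,9,10,11,12,13,14,15): 0⊕0⊕1⊕1⊕0⊕0⊕1⊕0 = 1
Syndrome s8…s1 = 1010 → error at position 10.
Flip position 10: 111101100110010 → 111101100010010
Read data bits from positions 3,5,6,7,9,10,11,12,13,14,15: 10110010010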